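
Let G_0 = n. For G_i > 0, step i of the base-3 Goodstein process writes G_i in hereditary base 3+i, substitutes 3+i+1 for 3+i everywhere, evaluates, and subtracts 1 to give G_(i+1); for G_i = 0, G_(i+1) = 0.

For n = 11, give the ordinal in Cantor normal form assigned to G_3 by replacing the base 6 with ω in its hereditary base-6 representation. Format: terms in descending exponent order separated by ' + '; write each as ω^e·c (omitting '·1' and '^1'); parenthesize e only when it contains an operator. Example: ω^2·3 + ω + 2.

step 0: 11 = 3^2 + 2; sub 4 for 3: 4^2 + 2; = 18; G_1 = 18−1 = 17
step 1: 17 = 4^2 + 1; sub 5 for 4: 5^2 + 1; = 26; G_2 = 26−1 = 25
step 2: 25 = 5^2; sub 6 for 5: 6^2; = 36; G_3 = 36−1 = 35
step 3: 35 = 5·6 + 5; sub 7 for 6: 5·7 + 5; = 40; G_4 = 40−1 = 39

ω·5 + 5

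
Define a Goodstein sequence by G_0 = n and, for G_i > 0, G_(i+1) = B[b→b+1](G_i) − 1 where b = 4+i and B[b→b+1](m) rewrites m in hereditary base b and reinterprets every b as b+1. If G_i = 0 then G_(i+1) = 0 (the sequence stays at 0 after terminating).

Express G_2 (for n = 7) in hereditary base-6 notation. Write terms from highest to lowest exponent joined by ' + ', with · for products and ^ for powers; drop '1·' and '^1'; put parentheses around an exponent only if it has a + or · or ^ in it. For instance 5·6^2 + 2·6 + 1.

6 + 1

i=0: 7 = 4 + 3 (b=4); 4→5: 5 + 3 = 8; 8−1 = 7
i=1: 7 = 5 + 2 (b=5); 5→6: 6 + 2 = 8; 8−1 = 7
i=2: 7 = 6 + 1 (b=6); 6→7: 7 + 1 = 8; 8−1 = 7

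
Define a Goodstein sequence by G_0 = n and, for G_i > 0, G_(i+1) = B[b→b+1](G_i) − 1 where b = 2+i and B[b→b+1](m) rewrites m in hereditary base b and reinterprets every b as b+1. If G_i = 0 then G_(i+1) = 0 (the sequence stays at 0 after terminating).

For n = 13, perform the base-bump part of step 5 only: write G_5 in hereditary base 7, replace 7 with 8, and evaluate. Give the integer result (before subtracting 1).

13 —HB2→ 2^(2 + 1) + 2^2 + 1 —bump→ 3^(3 + 1) + 3^3 + 1 = 109 —(−1)→ 108
108 —HB3→ 3^(3 + 1) + 3^3 —bump→ 4^(4 + 1) + 4^4 = 1280 —(−1)→ 1279
1279 —HB4→ 4^(4 + 1) + 3·4^3 + 3·4^2 + 3·4 + 3 —bump→ 5^(5 + 1) + 3·5^3 + 3·5^2 + 3·5 + 3 = 16093 —(−1)→ 16092
16092 —HB5→ 5^(5 + 1) + 3·5^3 + 3·5^2 + 3·5 + 2 —bump→ 6^(6 + 1) + 3·6^3 + 3·6^2 + 3·6 + 2 = 280712 —(−1)→ 280711
280711 —HB6→ 6^(6 + 1) + 3·6^3 + 3·6^2 + 3·6 + 1 —bump→ 7^(7 + 1) + 3·7^3 + 3·7^2 + 3·7 + 1 = 5765999 —(−1)→ 5765998
5765998 —HB7→ 7^(7 + 1) + 3·7^3 + 3·7^2 + 3·7 —bump→ 8^(8 + 1) + 3·8^3 + 3·8^2 + 3·8 = 134219480 —(−1)→ 134219479

134219480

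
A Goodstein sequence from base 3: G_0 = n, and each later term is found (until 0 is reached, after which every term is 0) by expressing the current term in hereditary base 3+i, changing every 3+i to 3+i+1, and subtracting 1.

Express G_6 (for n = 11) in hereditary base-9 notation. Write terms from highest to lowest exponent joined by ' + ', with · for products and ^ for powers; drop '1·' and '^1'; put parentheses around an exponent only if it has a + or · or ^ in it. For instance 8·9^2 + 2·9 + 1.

i=0: 11 = 3^2 + 2 (b=3); 3→4: 4^2 + 2 = 18; 18−1 = 17
i=1: 17 = 4^2 + 1 (b=4); 4→5: 5^2 + 1 = 26; 26−1 = 25
i=2: 25 = 5^2 (b=5); 5→6: 6^2 = 36; 36−1 = 35
i=3: 35 = 5·6 + 5 (b=6); 6→7: 5·7 + 5 = 40; 40−1 = 39
i=4: 39 = 5·7 + 4 (b=7); 7→8: 5·8 + 4 = 44; 44−1 = 43
i=5: 43 = 5·8 + 3 (b=8); 8→9: 5·9 + 3 = 48; 48−1 = 47

5·9 + 2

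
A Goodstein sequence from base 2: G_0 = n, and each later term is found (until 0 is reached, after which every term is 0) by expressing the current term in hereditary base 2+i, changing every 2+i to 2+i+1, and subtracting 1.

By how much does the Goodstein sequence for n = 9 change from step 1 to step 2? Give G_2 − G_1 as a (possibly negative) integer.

(0) 9|_2 = 2^(2 + 1) + 1 ↦ 3^(3 + 1) + 1|_3 = 82 ⇒ 81
(1) 81|_3 = 3^(3 + 1) ↦ 4^(4 + 1)|_4 = 1024 ⇒ 1023

942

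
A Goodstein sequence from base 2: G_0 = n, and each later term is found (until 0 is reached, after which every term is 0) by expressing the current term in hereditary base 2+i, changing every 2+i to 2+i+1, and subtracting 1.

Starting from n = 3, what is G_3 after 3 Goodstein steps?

2

G_0=3  [base 2] 2 + 1  →[2↦3]→  3 + 1 = 4  −1 ⇒ G_1=3
G_1=3  [base 3] 3  →[3↦4]→  4 = 4  −1 ⇒ G_2=3
G_2=3  [base 4] 3  →[4↦5]→  3 = 3  −1 ⇒ G_3=2
G_3=2  [base 5] 2  →[5↦6]→  2 = 2  −1 ⇒ G_4=1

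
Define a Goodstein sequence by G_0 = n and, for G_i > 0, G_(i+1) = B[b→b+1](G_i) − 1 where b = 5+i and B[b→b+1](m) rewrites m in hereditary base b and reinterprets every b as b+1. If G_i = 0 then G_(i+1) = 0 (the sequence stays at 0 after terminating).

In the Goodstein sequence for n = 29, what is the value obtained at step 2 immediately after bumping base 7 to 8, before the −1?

step 0: 29 = 5^2 + 4; sub 6 for 5: 6^2 + 4; = 40; G_1 = 40−1 = 39
step 1: 39 = 6^2 + 3; sub 7 for 6: 7^2 + 3; = 52; G_2 = 52−1 = 51
step 2: 51 = 7^2 + 2; sub 8 for 7: 8^2 + 2; = 66; G_3 = 66−1 = 65

66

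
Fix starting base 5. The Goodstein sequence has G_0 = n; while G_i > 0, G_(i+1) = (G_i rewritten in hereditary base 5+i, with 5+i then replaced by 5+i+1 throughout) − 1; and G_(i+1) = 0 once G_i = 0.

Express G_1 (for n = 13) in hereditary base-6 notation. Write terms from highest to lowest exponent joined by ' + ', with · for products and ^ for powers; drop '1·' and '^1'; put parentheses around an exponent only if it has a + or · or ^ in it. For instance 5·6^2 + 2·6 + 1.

step 0: 13 = 2·5 + 3; sub 6 for 5: 2·6 + 3; = 15; G_1 = 15−1 = 14
step 1: 14 = 2·6 + 2; sub 7 for 6: 2·7 + 2; = 16; G_2 = 16−1 = 15

2·6 + 2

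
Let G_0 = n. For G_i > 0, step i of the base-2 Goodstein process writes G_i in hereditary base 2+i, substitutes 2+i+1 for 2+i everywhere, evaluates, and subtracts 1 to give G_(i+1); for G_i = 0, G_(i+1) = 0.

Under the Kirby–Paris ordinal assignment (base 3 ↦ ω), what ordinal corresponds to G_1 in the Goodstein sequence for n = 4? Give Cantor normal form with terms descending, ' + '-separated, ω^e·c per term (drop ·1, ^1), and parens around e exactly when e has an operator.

ω^2·2 + ω·2 + 2

step 0: 4 = 2^2; sub 3 for 2: 3^3; = 27; G_1 = 27−1 = 26
step 1: 26 = 2·3^2 + 2·3 + 2; sub 4 for 3: 2·4^2 + 2·4 + 2; = 42; G_2 = 42−1 = 41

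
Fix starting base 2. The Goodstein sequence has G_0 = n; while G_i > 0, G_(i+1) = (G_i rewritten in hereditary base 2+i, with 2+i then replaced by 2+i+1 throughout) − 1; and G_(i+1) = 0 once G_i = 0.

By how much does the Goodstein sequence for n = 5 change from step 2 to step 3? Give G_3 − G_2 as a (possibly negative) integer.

i=0: 5 = 2^2 + 1 (b=2); 2→3: 3^3 + 1 = 28; 28−1 = 27
i=1: 27 = 3^3 (b=3); 3→4: 4^4 = 256; 256−1 = 255
i=2: 255 = 3·4^3 + 3·4^2 + 3·4 + 3 (b=4); 4→5: 3·5^3 + 3·5^2 + 3·5 + 3 = 468; 468−1 = 467

212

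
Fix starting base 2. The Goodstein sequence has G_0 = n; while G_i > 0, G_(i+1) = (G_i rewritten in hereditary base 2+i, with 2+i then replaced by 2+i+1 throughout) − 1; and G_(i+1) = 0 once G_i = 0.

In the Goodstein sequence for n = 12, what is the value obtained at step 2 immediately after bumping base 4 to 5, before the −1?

15686

12 —HB2→ 2^(2 + 1) + 2^2 —bump→ 3^(3 + 1) + 3^3 = 108 —(−1)→ 107
107 —HB3→ 3^(3 + 1) + 2·3^2 + 2·3 + 2 —bump→ 4^(4 + 1) + 2·4^2 + 2·4 + 2 = 1066 —(−1)→ 1065
1065 —HB4→ 4^(4 + 1) + 2·4^2 + 2·4 + 1 —bump→ 5^(5 + 1) + 2·5^2 + 2·5 + 1 = 15686 —(−1)→ 15685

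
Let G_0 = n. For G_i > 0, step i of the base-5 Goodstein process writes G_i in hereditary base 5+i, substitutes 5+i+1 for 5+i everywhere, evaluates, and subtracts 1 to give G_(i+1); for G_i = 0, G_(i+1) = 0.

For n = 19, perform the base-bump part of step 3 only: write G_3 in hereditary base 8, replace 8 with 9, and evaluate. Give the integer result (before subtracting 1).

i=0: 19 = 3·5 + 4 (b=5); 5→6: 3·6 + 4 = 22; 22−1 = 21
i=1: 21 = 3·6 + 3 (b=6); 6→7: 3·7 + 3 = 24; 24−1 = 23
i=2: 23 = 3·7 + 2 (b=7); 7→8: 3·8 + 2 = 26; 26−1 = 25
i=3: 25 = 3·8 + 1 (b=8); 8→9: 3·9 + 1 = 28; 28−1 = 27

28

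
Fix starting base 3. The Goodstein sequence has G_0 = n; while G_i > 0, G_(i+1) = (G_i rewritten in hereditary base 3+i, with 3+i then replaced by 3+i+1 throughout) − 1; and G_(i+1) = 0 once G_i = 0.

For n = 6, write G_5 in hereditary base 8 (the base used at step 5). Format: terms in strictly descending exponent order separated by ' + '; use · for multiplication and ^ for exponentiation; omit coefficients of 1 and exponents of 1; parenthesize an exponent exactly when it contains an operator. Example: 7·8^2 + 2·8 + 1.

step 0: 6 = 2·3; sub 4 for 3: 2·4; = 8; G_1 = 8−1 = 7
step 1: 7 = 4 + 3; sub 5 for 4: 5 + 3; = 8; G_2 = 8−1 = 7
step 2: 7 = 5 + 2; sub 6 for 5: 6 + 2; = 8; G_3 = 8−1 = 7
step 3: 7 = 6 + 1; sub 7 for 6: 7 + 1; = 8; G_4 = 8−1 = 7
step 4: 7 = 7; sub 8 for 7: 8; = 8; G_5 = 8−1 = 7
step 5: 7 = 7; sub 9 for 8: 7; = 7; G_6 = 7−1 = 6

7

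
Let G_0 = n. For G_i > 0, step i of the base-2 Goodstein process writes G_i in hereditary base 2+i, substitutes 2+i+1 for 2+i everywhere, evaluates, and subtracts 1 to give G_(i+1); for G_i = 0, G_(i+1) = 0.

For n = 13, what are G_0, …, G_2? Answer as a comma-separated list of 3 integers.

i=0: 13 = 2^(2 + 1) + 2^2 + 1 (b=2); 2→3: 3^(3 + 1) + 3^3 + 1 = 109; 109−1 = 108
i=1: 108 = 3^(3 + 1) + 3^3 (b=3); 3→4: 4^(4 + 1) + 4^4 = 1280; 1280−1 = 1279

13, 108, 1279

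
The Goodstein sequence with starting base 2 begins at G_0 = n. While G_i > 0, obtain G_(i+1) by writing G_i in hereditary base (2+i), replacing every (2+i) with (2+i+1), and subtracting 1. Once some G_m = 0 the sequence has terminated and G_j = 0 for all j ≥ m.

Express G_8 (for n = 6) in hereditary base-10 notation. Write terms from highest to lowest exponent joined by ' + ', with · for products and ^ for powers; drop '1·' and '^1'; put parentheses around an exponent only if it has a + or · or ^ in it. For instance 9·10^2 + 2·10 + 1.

5·10^5 + 5·10^4 + 5·10^3 + 5·10^2 + 5·10 + 1

i=0: 6 = 2^2 + 2 (b=2); 2→3: 3^3 + 3 = 30; 30−1 = 29
i=1: 29 = 3^3 + 2 (b=3); 3→4: 4^4 + 2 = 258; 258−1 = 257
i=2: 257 = 4^4 + 1 (b=4); 4→5: 5^5 + 1 = 3126; 3126−1 = 3125
i=3: 3125 = 5^5 (b=5); 5→6: 6^6 = 46656; 46656−1 = 46655
i=4: 46655 = 5·6^5 + 5·6^4 + 5·6^3 + 5·6^2 + 5·6 + 5 (b=6); 6→7: 5·7^5 + 5·7^4 + 5·7^3 + 5·7^2 + 5·7 + 5 = 98040; 98040−1 = 98039
i=5: 98039 = 5·7^5 + 5·7^4 + 5·7^3 + 5·7^2 + 5·7 + 4 (b=7); 7→8: 5·8^5 + 5·8^4 + 5·8^3 + 5·8^2 + 5·8 + 4 = 187244; 187244−1 = 187243
i=6: 187243 = 5·8^5 + 5·8^4 + 5·8^3 + 5·8^2 + 5·8 + 3 (b=8); 8→9: 5·9^5 + 5·9^4 + 5·9^3 + 5·9^2 + 5·9 + 3 = 332148; 332148−1 = 332147
i=7: 332147 = 5·9^5 + 5·9^4 + 5·9^3 + 5·9^2 + 5·9 + 2 (b=9); 9→10: 5·10^5 + 5·10^4 + 5·10^3 + 5·10^2 + 5·10 + 2 = 555552; 555552−1 = 555551
i=8: 555551 = 5·10^5 + 5·10^4 + 5·10^3 + 5·10^2 + 5·10 + 1 (b=10); 10→11: 5·11^5 + 5·11^4 + 5·11^3 + 5·11^2 + 5·11 + 1 = 885776; 885776−1 = 885775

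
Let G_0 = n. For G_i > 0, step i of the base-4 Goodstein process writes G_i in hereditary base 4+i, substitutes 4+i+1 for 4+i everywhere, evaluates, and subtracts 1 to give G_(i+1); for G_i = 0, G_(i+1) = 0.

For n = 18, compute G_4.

(0) 18|_4 = 4^2 + 2 ↦ 5^2 + 2|_5 = 27 ⇒ 26
(1) 26|_5 = 5^2 + 1 ↦ 6^2 + 1|_6 = 37 ⇒ 36
(2) 36|_6 = 6^2 ↦ 7^2|_7 = 49 ⇒ 48
(3) 48|_7 = 6·7 + 6 ↦ 6·8 + 6|_8 = 54 ⇒ 53
(4) 53|_8 = 6·8 + 5 ↦ 6·9 + 5|_9 = 59 ⇒ 58

53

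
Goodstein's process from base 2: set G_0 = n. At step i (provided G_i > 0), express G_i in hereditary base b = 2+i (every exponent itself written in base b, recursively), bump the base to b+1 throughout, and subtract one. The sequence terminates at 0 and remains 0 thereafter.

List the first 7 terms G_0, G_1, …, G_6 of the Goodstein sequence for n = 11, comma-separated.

11, 84, 1027, 15627, 279937, 5764801, 134217727

G_0 = 11. HB_2(11) = 2^(2 + 1) + 2 + 1. Bump = 85. G_1 = 84.
G_1 = 84. HB_3(84) = 3^(3 + 1) + 3. Bump = 1028. G_2 = 1027.
G_2 = 1027. HB_4(1027) = 4^(4 + 1) + 3. Bump = 15628. G_3 = 15627.
G_3 = 15627. HB_5(15627) = 5^(5 + 1) + 2. Bump = 279938. G_4 = 279937.
G_4 = 279937. HB_6(279937) = 6^(6 + 1) + 1. Bump = 5764802. G_5 = 5764801.
G_5 = 5764801. HB_7(5764801) = 7^(7 + 1). Bump = 134217728. G_6 = 134217727.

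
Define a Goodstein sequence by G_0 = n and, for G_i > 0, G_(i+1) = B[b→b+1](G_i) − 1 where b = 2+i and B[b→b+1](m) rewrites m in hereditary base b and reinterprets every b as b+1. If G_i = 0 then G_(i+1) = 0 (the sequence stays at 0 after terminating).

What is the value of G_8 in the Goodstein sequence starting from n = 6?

step 0: 6 = 2^2 + 2; sub 3 for 2: 3^3 + 3; = 30; G_1 = 30−1 = 29
step 1: 29 = 3^3 + 2; sub 4 for 3: 4^4 + 2; = 258; G_2 = 258−1 = 257
step 2: 257 = 4^4 + 1; sub 5 for 4: 5^5 + 1; = 3126; G_3 = 3126−1 = 3125
step 3: 3125 = 5^5; sub 6 for 5: 6^6; = 46656; G_4 = 46656−1 = 46655
step 4: 46655 = 5·6^5 + 5·6^4 + 5·6^3 + 5·6^2 + 5·6 + 5; sub 7 for 6: 5·7^5 + 5·7^4 + 5·7^3 + 5·7^2 + 5·7 + 5; = 98040; G_5 = 98040−1 = 98039
step 5: 98039 = 5·7^5 + 5·7^4 + 5·7^3 + 5·7^2 + 5·7 + 4; sub 8 for 7: 5·8^5 + 5·8^4 + 5·8^3 + 5·8^2 + 5·8 + 4; = 187244; G_6 = 187244−1 = 187243
step 6: 187243 = 5·8^5 + 5·8^4 + 5·8^3 + 5·8^2 + 5·8 + 3; sub 9 for 8: 5·9^5 + 5·9^4 + 5·9^3 + 5·9^2 + 5·9 + 3; = 332148; G_7 = 332148−1 = 332147
step 7: 332147 = 5·9^5 + 5·9^4 + 5·9^3 + 5·9^2 + 5·9 + 2; sub 10 for 9: 5·10^5 + 5·10^4 + 5·10^3 + 5·10^2 + 5·10 + 2; = 555552; G_8 = 555552−1 = 555551

555551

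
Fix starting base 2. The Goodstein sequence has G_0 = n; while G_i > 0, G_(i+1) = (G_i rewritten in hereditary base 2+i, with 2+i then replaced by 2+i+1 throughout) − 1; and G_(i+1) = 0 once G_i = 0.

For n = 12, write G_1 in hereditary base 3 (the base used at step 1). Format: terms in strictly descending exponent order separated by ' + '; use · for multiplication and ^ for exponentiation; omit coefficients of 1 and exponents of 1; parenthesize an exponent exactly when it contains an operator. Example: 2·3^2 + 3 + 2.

3^(3 + 1) + 2·3^2 + 2·3 + 2

(0) 12|_2 = 2^(2 + 1) + 2^2 ↦ 3^(3 + 1) + 3^3|_3 = 108 ⇒ 107
(1) 107|_3 = 3^(3 + 1) + 2·3^2 + 2·3 + 2 ↦ 4^(4 + 1) + 2·4^2 + 2·4 + 2|_4 = 1066 ⇒ 1065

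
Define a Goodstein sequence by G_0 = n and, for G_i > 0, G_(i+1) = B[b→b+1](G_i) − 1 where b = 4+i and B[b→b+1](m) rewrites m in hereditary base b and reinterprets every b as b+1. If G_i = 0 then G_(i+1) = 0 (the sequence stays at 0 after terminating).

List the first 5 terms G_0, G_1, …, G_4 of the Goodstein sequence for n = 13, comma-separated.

base 4: 13 = 3·4 + 1; at 5: 3·5 + 1 = 16; next = 15
base 5: 15 = 3·5; at 6: 3·6 = 18; next = 17
base 6: 17 = 2·6 + 5; at 7: 2·7 + 5 = 19; next = 18
base 7: 18 = 2·7 + 4; at 8: 2·8 + 4 = 20; next = 19

13, 15, 17, 18, 19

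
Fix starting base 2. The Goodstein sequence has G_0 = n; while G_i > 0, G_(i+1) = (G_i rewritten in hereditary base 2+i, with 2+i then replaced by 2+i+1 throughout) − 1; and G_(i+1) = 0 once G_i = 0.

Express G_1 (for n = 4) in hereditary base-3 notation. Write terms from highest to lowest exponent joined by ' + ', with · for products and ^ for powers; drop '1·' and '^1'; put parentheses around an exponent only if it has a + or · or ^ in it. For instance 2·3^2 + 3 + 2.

step 0: 4 = 2^2; sub 3 for 2: 3^3; = 27; G_1 = 27−1 = 26
step 1: 26 = 2·3^2 + 2·3 + 2; sub 4 for 3: 2·4^2 + 2·4 + 2; = 42; G_2 = 42−1 = 41

2·3^2 + 2·3 + 2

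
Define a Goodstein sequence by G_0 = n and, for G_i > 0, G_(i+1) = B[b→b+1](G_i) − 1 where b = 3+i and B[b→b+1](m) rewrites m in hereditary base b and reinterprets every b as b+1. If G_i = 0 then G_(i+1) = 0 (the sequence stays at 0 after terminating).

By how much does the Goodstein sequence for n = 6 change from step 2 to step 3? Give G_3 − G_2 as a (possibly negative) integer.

0

[0] 6 ≡ 2·3 (base 3). Lift 4: 8. −1: 7.
[1] 7 ≡ 4 + 3 (base 4). Lift 5: 8. −1: 7.
[2] 7 ≡ 5 + 2 (base 5). Lift 6: 8. −1: 7.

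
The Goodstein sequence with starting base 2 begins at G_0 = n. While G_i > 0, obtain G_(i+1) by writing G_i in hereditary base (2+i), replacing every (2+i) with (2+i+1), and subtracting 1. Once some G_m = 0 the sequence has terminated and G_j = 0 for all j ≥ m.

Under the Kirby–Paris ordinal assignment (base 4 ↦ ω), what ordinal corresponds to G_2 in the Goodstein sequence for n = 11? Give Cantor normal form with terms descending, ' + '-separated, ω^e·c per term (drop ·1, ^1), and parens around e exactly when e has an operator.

base 2: 11 = 2^(2 + 1) + 2 + 1; at 3: 3^(3 + 1) + 3 + 1 = 85; next = 84
base 3: 84 = 3^(3 + 1) + 3; at 4: 4^(4 + 1) + 4 = 1028; next = 1027

ω^(ω + 1) + 3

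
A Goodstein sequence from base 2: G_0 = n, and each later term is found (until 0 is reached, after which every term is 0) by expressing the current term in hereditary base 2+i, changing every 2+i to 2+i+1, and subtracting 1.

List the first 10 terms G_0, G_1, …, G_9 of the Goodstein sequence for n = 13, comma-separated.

13 —HB2→ 2^(2 + 1) + 2^2 + 1 —bump→ 3^(3 + 1) + 3^3 + 1 = 109 —(−1)→ 108
108 —HB3→ 3^(3 + 1) + 3^3 —bump→ 4^(4 + 1) + 4^4 = 1280 —(−1)→ 1279
1279 —HB4→ 4^(4 + 1) + 3·4^3 + 3·4^2 + 3·4 + 3 —bump→ 5^(5 + 1) + 3·5^3 + 3·5^2 + 3·5 + 3 = 16093 —(−1)→ 16092
16092 —HB5→ 5^(5 + 1) + 3·5^3 + 3·5^2 + 3·5 + 2 —bump→ 6^(6 + 1) + 3·6^3 + 3·6^2 + 3·6 + 2 = 280712 —(−1)→ 280711
280711 —HB6→ 6^(6 + 1) + 3·6^3 + 3·6^2 + 3·6 + 1 —bump→ 7^(7 + 1) + 3·7^3 + 3·7^2 + 3·7 + 1 = 5765999 —(−1)→ 5765998
5765998 —HB7→ 7^(7 + 1) + 3·7^3 + 3·7^2 + 3·7 —bump→ 8^(8 + 1) + 3·8^3 + 3·8^2 + 3·8 = 134219480 —(−1)→ 134219479
134219479 —HB8→ 8^(8 + 1) + 3·8^3 + 3·8^2 + 2·8 + 7 —bump→ 9^(9 + 1) + 3·9^3 + 3·9^2 + 2·9 + 7 = 3486786856 —(−1)→ 3486786855
3486786855 —HB9→ 9^(9 + 1) + 3·9^3 + 3·9^2 + 2·9 + 6 —bump→ 10^(10 + 1) + 3·10^3 + 3·10^2 + 2·10 + 6 = 100000003326 —(−1)→ 100000003325
100000003325 —HB10→ 10^(10 + 1) + 3·10^3 + 3·10^2 + 2·10 + 5 —bump→ 11^(11 + 1) + 3·11^3 + 3·11^2 + 2·11 + 5 = 3138428381104 —(−1)→ 3138428381103

13, 108, 1279, 16092, 280711, 5765998, 134219479, 3486786855, 100000003325, 3138428381103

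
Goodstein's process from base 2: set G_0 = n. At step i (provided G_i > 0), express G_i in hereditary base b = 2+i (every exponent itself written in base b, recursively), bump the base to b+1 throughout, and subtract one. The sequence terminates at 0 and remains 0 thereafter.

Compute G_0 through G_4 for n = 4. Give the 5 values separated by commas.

G_0 = 4. HB_2(4) = 2^2. Bump = 27. G_1 = 26.
G_1 = 26. HB_3(26) = 2·3^2 + 2·3 + 2. Bump = 42. G_2 = 41.
G_2 = 41. HB_4(41) = 2·4^2 + 2·4 + 1. Bump = 61. G_3 = 60.
G_3 = 60. HB_5(60) = 2·5^2 + 2·5. Bump = 84. G_4 = 83.

4, 26, 41, 60, 83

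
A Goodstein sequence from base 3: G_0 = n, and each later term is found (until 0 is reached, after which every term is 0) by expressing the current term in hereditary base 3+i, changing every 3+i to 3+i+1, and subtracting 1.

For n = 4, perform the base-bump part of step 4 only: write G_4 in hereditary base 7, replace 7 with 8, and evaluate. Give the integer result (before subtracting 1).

2

(0) 4|_3 = 3 + 1 ↦ 4 + 1|_4 = 5 ⇒ 4
(1) 4|_4 = 4 ↦ 5|_5 = 5 ⇒ 4
(2) 4|_5 = 4 ↦ 4|_6 = 4 ⇒ 3
(3) 3|_6 = 3 ↦ 3|_7 = 3 ⇒ 2
(4) 2|_7 = 2 ↦ 2|_8 = 2 ⇒ 1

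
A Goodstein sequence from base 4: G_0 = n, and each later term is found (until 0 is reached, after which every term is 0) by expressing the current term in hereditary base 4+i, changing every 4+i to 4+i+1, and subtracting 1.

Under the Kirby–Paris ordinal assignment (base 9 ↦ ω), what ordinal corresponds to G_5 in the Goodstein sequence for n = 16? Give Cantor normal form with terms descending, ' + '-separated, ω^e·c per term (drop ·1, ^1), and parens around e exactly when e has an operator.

ω·4

[0] 16 ≡ 4^2 (base 4). Lift 5: 25. −1: 24.
[1] 24 ≡ 4·5 + 4 (base 5). Lift 6: 28. −1: 27.
[2] 27 ≡ 4·6 + 3 (base 6). Lift 7: 31. −1: 30.
[3] 30 ≡ 4·7 + 2 (base 7). Lift 8: 34. −1: 33.
[4] 33 ≡ 4·8 + 1 (base 8). Lift 9: 37. −1: 36.
[5] 36 ≡ 4·9 (base 9). Lift 10: 40. −1: 39.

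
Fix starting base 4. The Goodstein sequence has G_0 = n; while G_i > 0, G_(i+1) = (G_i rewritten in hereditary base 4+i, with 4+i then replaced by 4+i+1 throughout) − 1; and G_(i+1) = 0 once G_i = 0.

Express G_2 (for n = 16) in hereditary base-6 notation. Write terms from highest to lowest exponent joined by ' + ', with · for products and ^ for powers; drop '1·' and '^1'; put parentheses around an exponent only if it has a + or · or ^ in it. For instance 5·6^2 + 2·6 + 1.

G_0=16  [base 4] 4^2  →[4↦5]→  5^2 = 25  −1 ⇒ G_1=24
G_1=24  [base 5] 4·5 + 4  →[5↦6]→  4·6 + 4 = 28  −1 ⇒ G_2=27

4·6 + 3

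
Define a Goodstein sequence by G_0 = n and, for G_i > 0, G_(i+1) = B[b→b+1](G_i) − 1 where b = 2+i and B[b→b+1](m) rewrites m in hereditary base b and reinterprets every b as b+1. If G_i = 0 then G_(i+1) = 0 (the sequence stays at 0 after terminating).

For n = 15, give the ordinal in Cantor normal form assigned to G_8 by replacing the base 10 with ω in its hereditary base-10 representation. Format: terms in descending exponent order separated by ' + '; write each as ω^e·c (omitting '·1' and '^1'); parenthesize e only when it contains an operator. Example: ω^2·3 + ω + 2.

ω^(ω + 1) + ω^7·7 + ω^6·7 + ω^5·7 + ω^4·7 + ω^3·7 + ω^2·7 + ω·7 + 5

15 —HB2→ 2^(2 + 1) + 2^2 + 2 + 1 —bump→ 3^(3 + 1) + 3^3 + 3 + 1 = 112 —(−1)→ 111
111 —HB3→ 3^(3 + 1) + 3^3 + 3 —bump→ 4^(4 + 1) + 4^4 + 4 = 1284 —(−1)→ 1283
1283 —HB4→ 4^(4 + 1) + 4^4 + 3 —bump→ 5^(5 + 1) + 5^5 + 3 = 18753 —(−1)→ 18752
18752 —HB5→ 5^(5 + 1) + 5^5 + 2 —bump→ 6^(6 + 1) + 6^6 + 2 = 326594 —(−1)→ 326593
326593 —HB6→ 6^(6 + 1) + 6^6 + 1 —bump→ 7^(7 + 1) + 7^7 + 1 = 6588345 —(−1)→ 6588344
6588344 —HB7→ 7^(7 + 1) + 7^7 —bump→ 8^(8 + 1) + 8^8 = 150994944 —(−1)→ 150994943
150994943 —HB8→ 8^(8 + 1) + 7·8^7 + 7·8^6 + 7·8^5 + 7·8^4 + 7·8^3 + 7·8^2 + 7·8 + 7 —bump→ 9^(9 + 1) + 7·9^7 + 7·9^6 + 7·9^5 + 7·9^4 + 7·9^3 + 7·9^2 + 7·9 + 7 = 3524450281 —(−1)→ 3524450280
3524450280 —HB9→ 9^(9 + 1) + 7·9^7 + 7·9^6 + 7·9^5 + 7·9^4 + 7·9^3 + 7·9^2 + 7·9 + 6 —bump→ 10^(10 + 1) + 7·10^7 + 7·10^6 + 7·10^5 + 7·10^4 + 7·10^3 + 7·10^2 + 7·10 + 6 = 100077777776 —(−1)→ 100077777775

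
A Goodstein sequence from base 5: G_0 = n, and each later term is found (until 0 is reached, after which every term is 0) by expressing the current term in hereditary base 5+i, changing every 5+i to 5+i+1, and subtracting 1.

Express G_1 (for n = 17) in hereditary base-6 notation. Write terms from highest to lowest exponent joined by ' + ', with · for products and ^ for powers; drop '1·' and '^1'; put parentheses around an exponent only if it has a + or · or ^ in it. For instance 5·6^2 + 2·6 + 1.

17 —HB5→ 3·5 + 2 —bump→ 3·6 + 2 = 20 —(−1)→ 19
19 —HB6→ 3·6 + 1 —bump→ 3·7 + 1 = 22 —(−1)→ 21

3·6 + 1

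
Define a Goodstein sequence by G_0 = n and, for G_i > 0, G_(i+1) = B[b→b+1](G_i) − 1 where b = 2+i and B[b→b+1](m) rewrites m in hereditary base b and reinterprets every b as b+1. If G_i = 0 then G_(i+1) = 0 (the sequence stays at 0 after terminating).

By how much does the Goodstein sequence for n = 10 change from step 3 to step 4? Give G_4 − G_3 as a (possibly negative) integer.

264310

G_0 = 10. HB_2(10) = 2^(2 + 1) + 2. Bump = 84. G_1 = 83.
G_1 = 83. HB_3(83) = 3^(3 + 1) + 2. Bump = 1026. G_2 = 1025.
G_2 = 1025. HB_4(1025) = 4^(4 + 1) + 1. Bump = 15626. G_3 = 15625.
G_3 = 15625. HB_5(15625) = 5^(5 + 1). Bump = 279936. G_4 = 279935.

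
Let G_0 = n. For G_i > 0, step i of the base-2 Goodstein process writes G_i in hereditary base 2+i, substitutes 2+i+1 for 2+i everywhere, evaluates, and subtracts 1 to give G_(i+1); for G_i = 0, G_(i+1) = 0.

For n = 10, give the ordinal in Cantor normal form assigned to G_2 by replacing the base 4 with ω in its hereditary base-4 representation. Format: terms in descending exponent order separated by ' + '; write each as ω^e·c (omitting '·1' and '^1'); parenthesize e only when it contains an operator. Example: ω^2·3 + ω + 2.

ω^(ω + 1) + 1

G_0=10  [base 2] 2^(2 + 1) + 2  →[2↦3]→  3^(3 + 1) + 3 = 84  −1 ⇒ G_1=83
G_1=83  [base 3] 3^(3 + 1) + 2  →[3↦4]→  4^(4 + 1) + 2 = 1026  −1 ⇒ G_2=1025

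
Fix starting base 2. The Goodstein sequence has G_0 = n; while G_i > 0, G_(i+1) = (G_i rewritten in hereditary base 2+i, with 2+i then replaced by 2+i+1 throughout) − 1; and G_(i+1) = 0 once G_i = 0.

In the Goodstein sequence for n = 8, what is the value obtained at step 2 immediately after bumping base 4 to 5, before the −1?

6311

G_0=8  [base 2] 2^(2 + 1)  →[2↦3]→  3^(3 + 1) = 81  −1 ⇒ G_1=80
G_1=80  [base 3] 2·3^3 + 2·3^2 + 2·3 + 2  →[3↦4]→  2·4^4 + 2·4^2 + 2·4 + 2 = 554  −1 ⇒ G_2=553
G_2=553  [base 4] 2·4^4 + 2·4^2 + 2·4 + 1  →[4↦5]→  2·5^5 + 2·5^2 + 2·5 + 1 = 6311  −1 ⇒ G_3=6310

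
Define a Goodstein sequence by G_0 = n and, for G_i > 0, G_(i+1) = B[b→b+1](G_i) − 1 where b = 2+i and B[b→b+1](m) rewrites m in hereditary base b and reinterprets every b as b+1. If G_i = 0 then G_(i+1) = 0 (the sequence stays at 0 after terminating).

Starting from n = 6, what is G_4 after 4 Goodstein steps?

46655

G_0=6  [base 2] 2^2 + 2  →[2↦3]→  3^3 + 3 = 30  −1 ⇒ G_1=29
G_1=29  [base 3] 3^3 + 2  →[3↦4]→  4^4 + 2 = 258  −1 ⇒ G_2=257
G_2=257  [base 4] 4^4 + 1  →[4↦5]→  5^5 + 1 = 3126  −1 ⇒ G_3=3125
G_3=3125  [base 5] 5^5  →[5↦6]→  6^6 = 46656  −1 ⇒ G_4=46655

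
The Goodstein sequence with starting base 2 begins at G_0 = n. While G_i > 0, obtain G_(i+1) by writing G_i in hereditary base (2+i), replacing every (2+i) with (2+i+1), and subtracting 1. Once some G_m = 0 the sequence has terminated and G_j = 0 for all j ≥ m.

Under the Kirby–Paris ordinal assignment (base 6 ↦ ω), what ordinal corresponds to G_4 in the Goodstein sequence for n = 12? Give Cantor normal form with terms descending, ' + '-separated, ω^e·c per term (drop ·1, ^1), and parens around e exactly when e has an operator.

ω^(ω + 1) + ω^2·2 + ω + 5

base 2: 12 = 2^(2 + 1) + 2^2; at 3: 3^(3 + 1) + 3^3 = 108; next = 107
base 3: 107 = 3^(3 + 1) + 2·3^2 + 2·3 + 2; at 4: 4^(4 + 1) + 2·4^2 + 2·4 + 2 = 1066; next = 1065
base 4: 1065 = 4^(4 + 1) + 2·4^2 + 2·4 + 1; at 5: 5^(5 + 1) + 2·5^2 + 2·5 + 1 = 15686; next = 15685
base 5: 15685 = 5^(5 + 1) + 2·5^2 + 2·5; at 6: 6^(6 + 1) + 2·6^2 + 2·6 = 280020; next = 280019
base 6: 280019 = 6^(6 + 1) + 2·6^2 + 6 + 5; at 7: 7^(7 + 1) + 2·7^2 + 7 + 5 = 5764911; next = 5764910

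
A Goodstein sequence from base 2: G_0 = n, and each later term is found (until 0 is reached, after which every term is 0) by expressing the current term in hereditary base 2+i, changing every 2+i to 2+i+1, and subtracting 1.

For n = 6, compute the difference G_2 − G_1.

G_0=6  [base 2] 2^2 + 2  →[2↦3]→  3^3 + 3 = 30  −1 ⇒ G_1=29
G_1=29  [base 3] 3^3 + 2  →[3↦4]→  4^4 + 2 = 258  −1 ⇒ G_2=257

228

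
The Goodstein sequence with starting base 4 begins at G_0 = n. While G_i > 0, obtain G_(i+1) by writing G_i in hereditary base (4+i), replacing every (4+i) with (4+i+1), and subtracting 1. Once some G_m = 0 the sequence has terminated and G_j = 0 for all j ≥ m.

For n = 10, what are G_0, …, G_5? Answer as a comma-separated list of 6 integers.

10, 11, 12, 13, 13, 13

[0] 10 ≡ 2·4 + 2 (base 4). Lift 5: 12. −1: 11.
[1] 11 ≡ 2·5 + 1 (base 5). Lift 6: 13. −1: 12.
[2] 12 ≡ 2·6 (base 6). Lift 7: 14. −1: 13.
[3] 13 ≡ 7 + 6 (base 7). Lift 8: 14. −1: 13.
[4] 13 ≡ 8 + 5 (base 8). Lift 9: 14. −1: 13.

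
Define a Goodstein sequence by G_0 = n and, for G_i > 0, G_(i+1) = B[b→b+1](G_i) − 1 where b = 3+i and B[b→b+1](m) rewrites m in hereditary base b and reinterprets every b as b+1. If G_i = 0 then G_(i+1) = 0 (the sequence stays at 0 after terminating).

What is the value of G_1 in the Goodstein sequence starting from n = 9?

15

i=0: 9 = 3^2 (b=3); 3→4: 4^2 = 16; 16−1 = 15
i=1: 15 = 3·4 + 3 (b=4); 4→5: 3·5 + 3 = 18; 18−1 = 17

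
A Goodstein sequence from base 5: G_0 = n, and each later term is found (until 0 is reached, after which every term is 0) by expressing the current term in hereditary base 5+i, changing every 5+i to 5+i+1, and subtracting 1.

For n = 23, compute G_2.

29

G_0 = 23. HB_5(23) = 4·5 + 3. Bump = 27. G_1 = 26.
G_1 = 26. HB_6(26) = 4·6 + 2. Bump = 30. G_2 = 29.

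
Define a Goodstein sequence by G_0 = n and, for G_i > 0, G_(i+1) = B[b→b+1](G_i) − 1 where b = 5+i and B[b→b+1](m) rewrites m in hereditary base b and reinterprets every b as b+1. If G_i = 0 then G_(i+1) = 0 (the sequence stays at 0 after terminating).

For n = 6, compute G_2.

6

base 5: 6 = 5 + 1; at 6: 6 + 1 = 7; next = 6
base 6: 6 = 6; at 7: 7 = 7; next = 6
base 7: 6 = 6; at 8: 6 = 6; next = 5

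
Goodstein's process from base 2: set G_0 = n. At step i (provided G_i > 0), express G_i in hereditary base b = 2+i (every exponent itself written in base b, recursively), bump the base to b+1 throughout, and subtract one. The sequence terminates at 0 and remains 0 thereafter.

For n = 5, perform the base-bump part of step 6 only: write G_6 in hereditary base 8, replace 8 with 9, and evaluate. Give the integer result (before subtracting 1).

2455

G_0=5  [base 2] 2^2 + 1  →[2↦3]→  3^3 + 1 = 28  −1 ⇒ G_1=27
G_1=27  [base 3] 3^3  →[3↦4]→  4^4 = 256  −1 ⇒ G_2=255
G_2=255  [base 4] 3·4^3 + 3·4^2 + 3·4 + 3  →[4↦5]→  3·5^3 + 3·5^2 + 3·5 + 3 = 468  −1 ⇒ G_3=467
G_3=467  [base 5] 3·5^3 + 3·5^2 + 3·5 + 2  →[5↦6]→  3·6^3 + 3·6^2 + 3·6 + 2 = 776  −1 ⇒ G_4=775
G_4=775  [base 6] 3·6^3 + 3·6^2 + 3·6 + 1  →[6↦7]→  3·7^3 + 3·7^2 + 3·7 + 1 = 1198  −1 ⇒ G_5=1197
G_5=1197  [base 7] 3·7^3 + 3·7^2 + 3·7  →[7↦8]→  3·8^3 + 3·8^2 + 3·8 = 1752  −1 ⇒ G_6=1751
G_6=1751  [base 8] 3·8^3 + 3·8^2 + 2·8 + 7  →[8↦9]→  3·9^3 + 3·9^2 + 2·9 + 7 = 2455  −1 ⇒ G_7=2454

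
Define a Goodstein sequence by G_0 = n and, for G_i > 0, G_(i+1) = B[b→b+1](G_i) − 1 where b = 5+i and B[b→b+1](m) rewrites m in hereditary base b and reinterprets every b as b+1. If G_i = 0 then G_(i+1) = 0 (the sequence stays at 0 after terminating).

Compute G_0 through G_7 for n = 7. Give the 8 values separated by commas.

7 —HB5→ 5 + 2 —bump→ 6 + 2 = 8 —(−1)→ 7
7 —HB6→ 6 + 1 —bump→ 7 + 1 = 8 —(−1)→ 7
7 —HB7→ 7 —bump→ 8 = 8 —(−1)→ 7
7 —HB8→ 7 —bump→ 7 = 7 —(−1)→ 6
6 —HB9→ 6 —bump→ 6 = 6 —(−1)→ 5
5 —HB10→ 5 —bump→ 5 = 5 —(−1)→ 4
4 —HB11→ 4 —bump→ 4 = 4 —(−1)→ 3

7, 7, 7, 7, 6, 5, 4, 3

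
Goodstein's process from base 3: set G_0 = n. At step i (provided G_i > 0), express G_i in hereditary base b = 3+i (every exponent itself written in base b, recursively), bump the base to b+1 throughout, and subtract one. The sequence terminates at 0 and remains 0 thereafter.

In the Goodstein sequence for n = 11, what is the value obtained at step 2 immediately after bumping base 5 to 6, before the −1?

36

G_0=11  [base 3] 3^2 + 2  →[3↦4]→  4^2 + 2 = 18  −1 ⇒ G_1=17
G_1=17  [base 4] 4^2 + 1  →[4↦5]→  5^2 + 1 = 26  −1 ⇒ G_2=25
G_2=25  [base 5] 5^2  →[5↦6]→  6^2 = 36  −1 ⇒ G_3=35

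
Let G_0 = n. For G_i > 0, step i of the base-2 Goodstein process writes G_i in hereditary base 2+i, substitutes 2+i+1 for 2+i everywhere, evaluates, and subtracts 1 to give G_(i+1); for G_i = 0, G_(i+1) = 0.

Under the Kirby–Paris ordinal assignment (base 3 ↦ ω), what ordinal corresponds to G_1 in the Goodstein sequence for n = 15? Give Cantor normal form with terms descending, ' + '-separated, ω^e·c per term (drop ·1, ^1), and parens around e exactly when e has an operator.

(0) 15|_2 = 2^(2 + 1) + 2^2 + 2 + 1 ↦ 3^(3 + 1) + 3^3 + 3 + 1|_3 = 112 ⇒ 111
(1) 111|_3 = 3^(3 + 1) + 3^3 + 3 ↦ 4^(4 + 1) + 4^4 + 4|_4 = 1284 ⇒ 1283

ω^(ω + 1) + ω^ω + ω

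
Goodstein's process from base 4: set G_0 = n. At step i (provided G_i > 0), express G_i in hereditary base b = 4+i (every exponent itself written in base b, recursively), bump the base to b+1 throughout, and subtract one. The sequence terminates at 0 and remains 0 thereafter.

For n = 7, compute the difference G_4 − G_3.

i=0: 7 = 4 + 3 (b=4); 4→5: 5 + 3 = 8; 8−1 = 7
i=1: 7 = 5 + 2 (b=5); 5→6: 6 + 2 = 8; 8−1 = 7
i=2: 7 = 6 + 1 (b=6); 6→7: 7 + 1 = 8; 8−1 = 7
i=3: 7 = 7 (b=7); 7→8: 8 = 8; 8−1 = 7

0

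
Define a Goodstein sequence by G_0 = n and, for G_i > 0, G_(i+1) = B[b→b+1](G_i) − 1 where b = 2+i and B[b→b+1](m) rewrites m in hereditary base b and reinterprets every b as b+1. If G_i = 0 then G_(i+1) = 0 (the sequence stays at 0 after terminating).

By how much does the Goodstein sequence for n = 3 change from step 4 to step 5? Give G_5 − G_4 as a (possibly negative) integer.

step 0: 3 = 2 + 1; sub 3 for 2: 3 + 1; = 4; G_1 = 4−1 = 3
step 1: 3 = 3; sub 4 for 3: 4; = 4; G_2 = 4−1 = 3
step 2: 3 = 3; sub 5 for 4: 3; = 3; G_3 = 3−1 = 2
step 3: 2 = 2; sub 6 for 5: 2; = 2; G_4 = 2−1 = 1
step 4: 1 = 1; sub 7 for 6: 1; = 1; G_5 = 1−1 = 0

-1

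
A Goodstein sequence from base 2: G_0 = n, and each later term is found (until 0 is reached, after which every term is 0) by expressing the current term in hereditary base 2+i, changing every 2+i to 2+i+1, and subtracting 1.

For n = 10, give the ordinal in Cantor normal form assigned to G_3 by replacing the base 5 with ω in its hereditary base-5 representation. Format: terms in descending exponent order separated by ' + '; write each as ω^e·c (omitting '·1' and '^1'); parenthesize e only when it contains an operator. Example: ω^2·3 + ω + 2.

ω^(ω + 1)

G_0=10  [base 2] 2^(2 + 1) + 2  →[2↦3]→  3^(3 + 1) + 3 = 84  −1 ⇒ G_1=83
G_1=83  [base 3] 3^(3 + 1) + 2  →[3↦4]→  4^(4 + 1) + 2 = 1026  −1 ⇒ G_2=1025
G_2=1025  [base 4] 4^(4 + 1) + 1  →[4↦5]→  5^(5 + 1) + 1 = 15626  −1 ⇒ G_3=15625
G_3=15625  [base 5] 5^(5 + 1)  →[5↦6]→  6^(6 + 1) = 279936  −1 ⇒ G_4=279935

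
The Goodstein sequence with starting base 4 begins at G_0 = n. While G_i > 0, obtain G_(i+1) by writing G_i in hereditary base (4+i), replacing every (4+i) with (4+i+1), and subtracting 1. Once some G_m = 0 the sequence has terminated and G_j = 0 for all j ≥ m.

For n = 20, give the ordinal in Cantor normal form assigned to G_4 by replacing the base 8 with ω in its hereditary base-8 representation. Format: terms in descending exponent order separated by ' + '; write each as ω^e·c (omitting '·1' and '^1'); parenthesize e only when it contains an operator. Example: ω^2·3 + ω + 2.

ω^2 + 1

base 4: 20 = 4^2 + 4; at 5: 5^2 + 5 = 30; next = 29
base 5: 29 = 5^2 + 4; at 6: 6^2 + 4 = 40; next = 39
base 6: 39 = 6^2 + 3; at 7: 7^2 + 3 = 52; next = 51
base 7: 51 = 7^2 + 2; at 8: 8^2 + 2 = 66; next = 65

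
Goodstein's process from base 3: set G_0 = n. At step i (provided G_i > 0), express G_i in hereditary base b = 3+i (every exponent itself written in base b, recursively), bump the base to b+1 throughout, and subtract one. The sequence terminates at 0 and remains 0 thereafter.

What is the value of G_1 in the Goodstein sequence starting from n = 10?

16

(0) 10|_3 = 3^2 + 1 ↦ 4^2 + 1|_4 = 17 ⇒ 16
(1) 16|_4 = 4^2 ↦ 5^2|_5 = 25 ⇒ 24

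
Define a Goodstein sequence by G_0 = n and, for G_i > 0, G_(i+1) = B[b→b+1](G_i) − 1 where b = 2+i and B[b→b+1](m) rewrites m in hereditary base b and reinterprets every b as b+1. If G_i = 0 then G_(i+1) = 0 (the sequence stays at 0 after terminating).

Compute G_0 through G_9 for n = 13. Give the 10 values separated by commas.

base 2: 13 = 2^(2 + 1) + 2^2 + 1; at 3: 3^(3 + 1) + 3^3 + 1 = 109; next = 108
base 3: 108 = 3^(3 + 1) + 3^3; at 4: 4^(4 + 1) + 4^4 = 1280; next = 1279
base 4: 1279 = 4^(4 + 1) + 3·4^3 + 3·4^2 + 3·4 + 3; at 5: 5^(5 + 1) + 3·5^3 + 3·5^2 + 3·5 + 3 = 16093; next = 16092
base 5: 16092 = 5^(5 + 1) + 3·5^3 + 3·5^2 + 3·5 + 2; at 6: 6^(6 + 1) + 3·6^3 + 3·6^2 + 3·6 + 2 = 280712; next = 280711
base 6: 280711 = 6^(6 + 1) + 3·6^3 + 3·6^2 + 3·6 + 1; at 7: 7^(7 + 1) + 3·7^3 + 3·7^2 + 3·7 + 1 = 5765999; next = 5765998
base 7: 5765998 = 7^(7 + 1) + 3·7^3 + 3·7^2 + 3·7; at 8: 8^(8 + 1) + 3·8^3 + 3·8^2 + 3·8 = 134219480; next = 134219479
base 8: 134219479 = 8^(8 + 1) + 3·8^3 + 3·8^2 + 2·8 + 7; at 9: 9^(9 + 1) + 3·9^3 + 3·9^2 + 2·9 + 7 = 3486786856; next = 3486786855
base 9: 3486786855 = 9^(9 + 1) + 3·9^3 + 3·9^2 + 2·9 + 6; at 10: 10^(10 + 1) + 3·10^3 + 3·10^2 + 2·10 + 6 = 100000003326; next = 100000003325
base 10: 100000003325 = 10^(10 + 1) + 3·10^3 + 3·10^2 + 2·10 + 5; at 11: 11^(11 + 1) + 3·11^3 + 3·11^2 + 2·11 + 5 = 3138428381104; next = 3138428381103

13, 108, 1279, 16092, 280711, 5765998, 134219479, 3486786855, 100000003325, 3138428381103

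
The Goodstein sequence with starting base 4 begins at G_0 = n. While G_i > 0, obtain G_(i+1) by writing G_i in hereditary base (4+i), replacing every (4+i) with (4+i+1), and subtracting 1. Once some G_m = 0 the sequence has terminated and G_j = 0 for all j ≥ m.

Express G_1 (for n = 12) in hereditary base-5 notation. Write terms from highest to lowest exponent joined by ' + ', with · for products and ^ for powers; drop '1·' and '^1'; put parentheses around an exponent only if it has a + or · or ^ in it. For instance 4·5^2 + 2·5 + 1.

i=0: 12 = 3·4 (b=4); 4→5: 3·5 = 15; 15−1 = 14
i=1: 14 = 2·5 + 4 (b=5); 5→6: 2·6 + 4 = 16; 16−1 = 15

2·5 + 4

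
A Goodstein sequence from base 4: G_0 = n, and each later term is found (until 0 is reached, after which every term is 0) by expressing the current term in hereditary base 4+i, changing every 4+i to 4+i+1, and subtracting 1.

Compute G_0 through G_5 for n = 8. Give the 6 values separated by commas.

8 —HB4→ 2·4 —bump→ 2·5 = 10 —(−1)→ 9
9 —HB5→ 5 + 4 —bump→ 6 + 4 = 10 —(−1)→ 9
9 —HB6→ 6 + 3 —bump→ 7 + 3 = 10 —(−1)→ 9
9 —HB7→ 7 + 2 —bump→ 8 + 2 = 10 —(−1)→ 9
9 —HB8→ 8 + 1 —bump→ 9 + 1 = 10 —(−1)→ 9

8, 9, 9, 9, 9, 9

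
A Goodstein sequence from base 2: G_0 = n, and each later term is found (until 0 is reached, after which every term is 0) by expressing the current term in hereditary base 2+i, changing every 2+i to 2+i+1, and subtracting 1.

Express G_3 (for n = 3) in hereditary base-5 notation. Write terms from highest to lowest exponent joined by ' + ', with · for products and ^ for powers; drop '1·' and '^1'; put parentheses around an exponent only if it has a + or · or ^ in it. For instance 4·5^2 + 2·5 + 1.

3 —HB2→ 2 + 1 —bump→ 3 + 1 = 4 —(−1)→ 3
3 —HB3→ 3 —bump→ 4 = 4 —(−1)→ 3
3 —HB4→ 3 —bump→ 3 = 3 —(−1)→ 2
2 —HB5→ 2 —bump→ 2 = 2 —(−1)→ 1

2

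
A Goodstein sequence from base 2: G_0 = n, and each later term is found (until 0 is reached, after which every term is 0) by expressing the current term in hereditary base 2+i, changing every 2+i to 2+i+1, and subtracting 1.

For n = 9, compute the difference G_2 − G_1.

step 0: 9 = 2^(2 + 1) + 1; sub 3 for 2: 3^(3 + 1) + 1; = 82; G_1 = 82−1 = 81
step 1: 81 = 3^(3 + 1); sub 4 for 3: 4^(4 + 1); = 1024; G_2 = 1024−1 = 1023

942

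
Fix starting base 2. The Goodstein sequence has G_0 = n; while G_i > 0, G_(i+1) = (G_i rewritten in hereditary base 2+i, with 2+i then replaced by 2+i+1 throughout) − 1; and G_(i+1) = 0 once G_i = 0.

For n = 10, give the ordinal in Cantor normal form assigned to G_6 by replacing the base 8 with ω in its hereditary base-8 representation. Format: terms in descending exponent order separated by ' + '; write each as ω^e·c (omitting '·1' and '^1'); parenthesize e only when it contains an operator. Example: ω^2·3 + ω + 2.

ω^ω·5 + ω^5·5 + ω^4·5 + ω^3·5 + ω^2·5 + ω·5 + 3

(0) 10|_2 = 2^(2 + 1) + 2 ↦ 3^(3 + 1) + 3|_3 = 84 ⇒ 83
(1) 83|_3 = 3^(3 + 1) + 2 ↦ 4^(4 + 1) + 2|_4 = 1026 ⇒ 1025
(2) 1025|_4 = 4^(4 + 1) + 1 ↦ 5^(5 + 1) + 1|_5 = 15626 ⇒ 15625
(3) 15625|_5 = 5^(5 + 1) ↦ 6^(6 + 1)|_6 = 279936 ⇒ 279935
(4) 279935|_6 = 5·6^6 + 5·6^5 + 5·6^4 + 5·6^3 + 5·6^2 + 5·6 + 5 ↦ 5·7^7 + 5·7^5 + 5·7^4 + 5·7^3 + 5·7^2 + 5·7 + 5|_7 = 4215755 ⇒ 4215754
(5) 4215754|_7 = 5·7^7 + 5·7^5 + 5·7^4 + 5·7^3 + 5·7^2 + 5·7 + 4 ↦ 5·8^8 + 5·8^5 + 5·8^4 + 5·8^3 + 5·8^2 + 5·8 + 4|_8 = 84073324 ⇒ 84073323
(6) 84073323|_8 = 5·8^8 + 5·8^5 + 5·8^4 + 5·8^3 + 5·8^2 + 5·8 + 3 ↦ 5·9^9 + 5·9^5 + 5·9^4 + 5·9^3 + 5·9^2 + 5·9 + 3|_9 = 1937434593 ⇒ 1937434592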